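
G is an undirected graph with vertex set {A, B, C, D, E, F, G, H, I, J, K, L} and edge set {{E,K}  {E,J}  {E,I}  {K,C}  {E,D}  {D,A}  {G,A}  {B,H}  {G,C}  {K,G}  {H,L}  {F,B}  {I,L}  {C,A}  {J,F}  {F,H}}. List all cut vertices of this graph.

E

Removing E increases the component count from 1 to 2, so E is a cut vertex.
By contrast removing L leaves 1 component; it is not a cut vertex. No other vertex is a cut vertex either.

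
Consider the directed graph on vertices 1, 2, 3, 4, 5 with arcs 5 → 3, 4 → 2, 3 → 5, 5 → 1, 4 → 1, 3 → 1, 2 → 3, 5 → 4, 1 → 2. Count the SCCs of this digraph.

1

{1, 2, 3, 4, 5} are all mutually reachable — one SCC of size 5.
That gives 1 strongly connected component.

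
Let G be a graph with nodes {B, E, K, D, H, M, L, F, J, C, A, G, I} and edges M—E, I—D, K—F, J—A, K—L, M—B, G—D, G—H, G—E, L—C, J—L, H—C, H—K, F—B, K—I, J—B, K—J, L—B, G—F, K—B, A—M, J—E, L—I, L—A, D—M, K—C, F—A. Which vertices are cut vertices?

Removing M, for instance, still leaves 1 component. No single vertex removal increases the component count — the graph has no articulation points.

none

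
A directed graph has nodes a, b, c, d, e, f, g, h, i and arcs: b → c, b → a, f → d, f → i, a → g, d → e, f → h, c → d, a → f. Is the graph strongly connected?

No

There is no directed path from c to a, so the graph is not strongly connected.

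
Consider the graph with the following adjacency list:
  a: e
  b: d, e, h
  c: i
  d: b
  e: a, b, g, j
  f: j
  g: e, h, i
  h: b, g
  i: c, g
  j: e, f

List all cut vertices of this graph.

b, e, g, i, j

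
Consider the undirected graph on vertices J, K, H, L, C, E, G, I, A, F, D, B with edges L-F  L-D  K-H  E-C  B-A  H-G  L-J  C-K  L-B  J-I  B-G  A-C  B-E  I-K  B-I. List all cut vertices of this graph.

Removing L increases the component count from 1 to 3, so L is a cut vertex.
By contrast removing A leaves 1 component; it is not a cut vertex. No other vertex is a cut vertex either.

L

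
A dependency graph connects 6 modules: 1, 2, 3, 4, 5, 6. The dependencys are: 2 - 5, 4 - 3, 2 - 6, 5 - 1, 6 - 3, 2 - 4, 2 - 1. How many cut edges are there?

0

The edges on the cycle 2-5-1-2 are not bridges since each lies on that cycle.
Every edge lies on some cycle, so there are no bridges.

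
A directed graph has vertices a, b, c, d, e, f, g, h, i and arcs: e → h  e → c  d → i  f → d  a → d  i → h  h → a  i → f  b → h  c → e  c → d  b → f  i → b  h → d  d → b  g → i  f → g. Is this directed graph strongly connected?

No

There is no directed path from i to c, so the graph is not strongly connected.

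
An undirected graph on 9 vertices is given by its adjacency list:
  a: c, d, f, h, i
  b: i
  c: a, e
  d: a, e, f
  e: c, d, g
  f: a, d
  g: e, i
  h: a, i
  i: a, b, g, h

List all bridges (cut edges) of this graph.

The edges on the cycle a-h-i-a are not bridges since each lies on that cycle.
But removing b-i disconnects b from i — this is a bridge.

b-i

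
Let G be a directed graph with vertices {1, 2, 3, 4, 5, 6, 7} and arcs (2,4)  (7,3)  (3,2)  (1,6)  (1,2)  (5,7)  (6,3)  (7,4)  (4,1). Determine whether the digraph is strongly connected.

No

There is no directed path from 3 to 7, so the graph is not strongly connected.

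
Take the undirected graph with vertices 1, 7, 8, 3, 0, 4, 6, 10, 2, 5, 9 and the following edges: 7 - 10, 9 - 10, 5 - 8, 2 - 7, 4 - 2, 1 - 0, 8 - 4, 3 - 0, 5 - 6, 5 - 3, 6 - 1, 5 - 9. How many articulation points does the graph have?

Removing 5 increases the component count from 1 to 2, so 5 is a cut vertex.
By contrast removing 8 leaves 1 component; it is not a cut vertex. No other vertex is a cut vertex either.

1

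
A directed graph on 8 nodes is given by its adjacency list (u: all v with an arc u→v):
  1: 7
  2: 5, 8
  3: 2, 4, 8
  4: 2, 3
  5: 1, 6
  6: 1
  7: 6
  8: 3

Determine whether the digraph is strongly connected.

No

There is no directed path from 5 to 8, so the graph is not strongly connected.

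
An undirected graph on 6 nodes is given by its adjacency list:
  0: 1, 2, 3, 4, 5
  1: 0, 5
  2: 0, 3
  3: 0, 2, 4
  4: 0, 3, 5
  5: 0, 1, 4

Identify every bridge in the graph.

The edges on the cycle 5-0-1-5 are not bridges since each lies on that cycle.
Every edge lies on some cycle, so there are no bridges.

none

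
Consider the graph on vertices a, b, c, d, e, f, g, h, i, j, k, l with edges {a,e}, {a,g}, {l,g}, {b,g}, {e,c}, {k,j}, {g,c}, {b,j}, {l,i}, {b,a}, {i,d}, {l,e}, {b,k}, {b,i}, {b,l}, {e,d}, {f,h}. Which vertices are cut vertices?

b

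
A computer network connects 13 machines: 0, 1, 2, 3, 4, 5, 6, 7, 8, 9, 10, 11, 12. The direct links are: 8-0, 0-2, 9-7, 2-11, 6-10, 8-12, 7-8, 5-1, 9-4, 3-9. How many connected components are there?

3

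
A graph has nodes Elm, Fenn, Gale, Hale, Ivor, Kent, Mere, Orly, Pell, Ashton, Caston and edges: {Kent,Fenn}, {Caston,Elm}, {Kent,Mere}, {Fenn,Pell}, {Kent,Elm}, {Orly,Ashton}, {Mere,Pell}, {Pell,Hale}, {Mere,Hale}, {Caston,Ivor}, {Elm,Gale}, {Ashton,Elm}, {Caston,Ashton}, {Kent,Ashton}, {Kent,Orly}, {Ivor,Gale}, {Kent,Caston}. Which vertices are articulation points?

Kent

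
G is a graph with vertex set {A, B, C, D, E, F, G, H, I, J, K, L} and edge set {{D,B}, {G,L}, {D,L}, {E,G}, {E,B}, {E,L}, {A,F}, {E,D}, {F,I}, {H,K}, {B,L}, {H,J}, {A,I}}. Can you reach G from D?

From D we can reach B, D, E, G, L, which includes G.

Yes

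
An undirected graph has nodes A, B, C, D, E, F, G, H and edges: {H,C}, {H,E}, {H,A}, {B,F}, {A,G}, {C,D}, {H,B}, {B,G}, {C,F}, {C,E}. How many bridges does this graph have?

The edges on the cycle H-C-F-B-H are not bridges since each lies on that cycle.
But removing D-C disconnects D from C — this is a bridge.

1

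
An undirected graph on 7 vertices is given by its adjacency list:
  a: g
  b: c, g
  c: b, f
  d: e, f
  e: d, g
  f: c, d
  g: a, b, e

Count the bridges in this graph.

The edges on the cycle g-b-c-f-d-e-g are not bridges since each lies on that cycle.
But removing g-a disconnects g from a — this is a bridge.

1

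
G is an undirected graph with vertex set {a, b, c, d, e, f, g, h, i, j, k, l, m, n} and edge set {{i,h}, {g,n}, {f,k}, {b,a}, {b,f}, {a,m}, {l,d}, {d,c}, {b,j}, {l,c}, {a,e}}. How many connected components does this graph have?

4

Starting from h we can reach h, i. That is one component of size 2.
Starting from g we can reach g, n. That is one component of size 2.
Starting from c we can reach c, d, l. That is one component of size 3.
Starting from a we can reach a, b, e, f, j, k, m. That is one component of size 7.
Total: 4 components.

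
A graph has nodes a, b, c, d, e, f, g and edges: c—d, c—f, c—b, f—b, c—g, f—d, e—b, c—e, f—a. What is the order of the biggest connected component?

Starting from a we can reach a, b, c, d, e, f, g. That is one component of size 7.
The largest has 7 vertices.

7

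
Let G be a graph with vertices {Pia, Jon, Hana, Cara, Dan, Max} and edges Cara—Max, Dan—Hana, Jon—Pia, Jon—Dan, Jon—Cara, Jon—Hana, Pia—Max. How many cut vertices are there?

1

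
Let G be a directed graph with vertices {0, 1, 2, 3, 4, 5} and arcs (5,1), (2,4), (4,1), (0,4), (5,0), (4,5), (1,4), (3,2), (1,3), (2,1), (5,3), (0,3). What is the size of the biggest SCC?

6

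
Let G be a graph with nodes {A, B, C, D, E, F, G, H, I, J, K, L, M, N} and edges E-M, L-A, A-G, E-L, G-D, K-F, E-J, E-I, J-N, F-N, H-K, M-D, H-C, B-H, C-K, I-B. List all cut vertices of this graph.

Removing E increases the component count from 1 to 2, so E is a cut vertex.
By contrast removing J leaves 1 component; it is not a cut vertex. No other vertex is a cut vertex either.

E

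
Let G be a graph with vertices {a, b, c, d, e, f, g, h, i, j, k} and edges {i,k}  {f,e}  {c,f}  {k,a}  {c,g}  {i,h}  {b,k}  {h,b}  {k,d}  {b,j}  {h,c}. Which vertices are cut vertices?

b, c, f, h, k

Removing b increases the component count from 1 to 2, so b is a cut vertex.
Removing c increases the component count from 1 to 3, so c is a cut vertex.
Removing f increases the component count from 1 to 2, so f is a cut vertex.
Likewise h, k are cut vertices.
By contrast removing d leaves 1 component; it is not a cut vertex. No other vertex is a cut vertex either.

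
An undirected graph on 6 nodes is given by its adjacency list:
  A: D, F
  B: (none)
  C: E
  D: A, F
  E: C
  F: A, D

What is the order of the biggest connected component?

B is isolated — a component by itself.
Starting from C we can reach C, E. That is one component of size 2.
Starting from A we can reach A, D, F. That is one component of size 3.
The largest has 3 vertices.

3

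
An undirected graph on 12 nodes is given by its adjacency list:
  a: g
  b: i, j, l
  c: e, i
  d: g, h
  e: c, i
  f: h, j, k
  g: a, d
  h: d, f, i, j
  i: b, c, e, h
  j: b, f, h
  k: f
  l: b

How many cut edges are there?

The edges on the cycle i-e-c-i are not bridges since each lies on that cycle.
But removing g-a disconnects g from a; removing l-b disconnects l from b; removing d-h disconnects d from h; removing g-d disconnects g from d — these are bridges.
In total 5 edges are bridges.

5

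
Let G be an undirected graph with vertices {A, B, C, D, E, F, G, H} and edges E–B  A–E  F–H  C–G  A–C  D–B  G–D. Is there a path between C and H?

No

The component containing C is {A, B, C, D, E, G}, and H is not in it.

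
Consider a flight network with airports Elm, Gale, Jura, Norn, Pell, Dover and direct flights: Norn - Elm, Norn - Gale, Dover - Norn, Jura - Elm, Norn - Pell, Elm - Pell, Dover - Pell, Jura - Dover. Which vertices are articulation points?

Removing Norn increases the component count from 1 to 2, so Norn is a cut vertex.
By contrast removing Gale leaves 1 component; it is not a cut vertex. No other vertex is a cut vertex either.

Norn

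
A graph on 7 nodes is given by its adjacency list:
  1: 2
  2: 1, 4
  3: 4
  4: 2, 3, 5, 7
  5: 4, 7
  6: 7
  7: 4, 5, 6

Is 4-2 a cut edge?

Removing 4-2 leaves no path between 4 and 2: the component count goes from 1 to 2. So it is a bridge.

Yes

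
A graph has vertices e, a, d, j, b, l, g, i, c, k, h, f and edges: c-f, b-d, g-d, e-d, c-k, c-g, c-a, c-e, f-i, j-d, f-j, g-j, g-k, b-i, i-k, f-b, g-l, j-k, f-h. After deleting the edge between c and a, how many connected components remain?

Before removal there is 1 component.
c-a is a bridge — removing it separates c's side from a's side.
After removal: 2 components.

2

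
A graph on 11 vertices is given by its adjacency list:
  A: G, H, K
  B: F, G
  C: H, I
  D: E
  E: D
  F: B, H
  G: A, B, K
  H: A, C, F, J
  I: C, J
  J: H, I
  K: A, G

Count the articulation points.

1

Removing H increases the component count from 2 to 3, so H is a cut vertex.
By contrast removing E leaves 2 components; it is not a cut vertex. No other vertex is a cut vertex either.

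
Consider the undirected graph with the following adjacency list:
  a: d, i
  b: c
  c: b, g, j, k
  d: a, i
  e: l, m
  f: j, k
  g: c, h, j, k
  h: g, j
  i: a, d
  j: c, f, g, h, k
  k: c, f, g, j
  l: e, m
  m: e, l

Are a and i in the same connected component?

From a we can reach a, d, i, which includes i.

Yes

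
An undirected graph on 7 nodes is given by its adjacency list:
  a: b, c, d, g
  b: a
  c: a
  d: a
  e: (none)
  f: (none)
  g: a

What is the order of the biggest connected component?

5

f is isolated — a component by itself.
e is isolated — a component by itself.
Starting from a we can reach a, b, c, d, g. That is one component of size 5.
The largest has 5 vertices.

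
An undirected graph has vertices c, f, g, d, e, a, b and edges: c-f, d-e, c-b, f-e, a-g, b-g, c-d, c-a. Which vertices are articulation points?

c

Removing c increases the component count from 1 to 2, so c is a cut vertex.
By contrast removing g leaves 1 component; it is not a cut vertex. No other vertex is a cut vertex either.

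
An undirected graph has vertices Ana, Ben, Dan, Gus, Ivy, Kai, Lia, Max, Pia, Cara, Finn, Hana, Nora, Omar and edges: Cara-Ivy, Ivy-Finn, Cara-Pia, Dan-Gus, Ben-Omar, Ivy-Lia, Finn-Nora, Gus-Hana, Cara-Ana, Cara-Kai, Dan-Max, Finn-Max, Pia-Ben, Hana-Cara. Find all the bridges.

Ana-Cara, Ben-Omar, Ben-Pia, Cara-Kai, Cara-Pia, Finn-Nora, Ivy-Lia

The edges on the cycle Dan-Gus-Hana-Cara-Ivy-Finn-Max-Dan are not bridges since each lies on that cycle.
But removing Cara-Pia disconnects Cara from Pia; removing Kai-Cara disconnects Kai from Cara; removing Ben-Pia disconnects Ben from Pia; removing Ben-Omar disconnects Ben from Omar — these are bridges.
In total 7 edges are bridges.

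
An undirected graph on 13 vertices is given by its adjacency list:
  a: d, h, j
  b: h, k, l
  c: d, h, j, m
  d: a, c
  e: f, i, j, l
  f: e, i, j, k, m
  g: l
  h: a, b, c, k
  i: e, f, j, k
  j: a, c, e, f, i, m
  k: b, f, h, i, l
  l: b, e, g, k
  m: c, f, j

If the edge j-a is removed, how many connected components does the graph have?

1

j and a are still connected via j-c-d-a, so the component count stays at 1.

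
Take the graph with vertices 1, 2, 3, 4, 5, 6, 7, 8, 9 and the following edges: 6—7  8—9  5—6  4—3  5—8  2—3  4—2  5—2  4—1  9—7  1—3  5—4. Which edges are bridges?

none

The edges on the cycle 5-8-9-7-6-5 are not bridges since each lies on that cycle.
Every edge lies on some cycle, so there are no bridges.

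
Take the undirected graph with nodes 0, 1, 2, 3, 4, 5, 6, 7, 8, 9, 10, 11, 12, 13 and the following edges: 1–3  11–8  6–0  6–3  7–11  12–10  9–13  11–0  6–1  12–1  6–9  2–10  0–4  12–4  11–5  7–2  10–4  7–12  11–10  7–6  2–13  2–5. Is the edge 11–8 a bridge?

Removing 11–8 leaves no path between 11 and 8: the component count goes from 1 to 2. So it is a bridge.

Yes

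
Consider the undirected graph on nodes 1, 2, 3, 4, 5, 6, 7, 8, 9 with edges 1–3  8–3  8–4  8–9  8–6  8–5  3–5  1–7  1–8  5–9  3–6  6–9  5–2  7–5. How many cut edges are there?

2

The edges on the cycle 3-6-9-5-3 are not bridges since each lies on that cycle.
But removing 8–4 disconnects 8 from 4; removing 2–5 disconnects 2 from 5 — these are bridges.
That makes 2 bridges.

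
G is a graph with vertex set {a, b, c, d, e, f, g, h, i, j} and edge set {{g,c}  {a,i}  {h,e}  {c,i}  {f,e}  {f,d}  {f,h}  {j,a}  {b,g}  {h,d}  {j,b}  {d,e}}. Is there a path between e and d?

Yes

From e we can reach d, e, f, h, which includes d.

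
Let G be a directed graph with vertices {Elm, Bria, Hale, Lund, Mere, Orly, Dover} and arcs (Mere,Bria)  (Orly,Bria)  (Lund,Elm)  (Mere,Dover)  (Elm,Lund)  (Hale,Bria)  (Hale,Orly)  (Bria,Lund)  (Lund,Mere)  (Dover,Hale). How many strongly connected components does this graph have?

1

{Elm, Bria, Hale, Lund, Mere, Orly, Dover} are all mutually reachable — one SCC of size 7.
That gives 1 strongly connected component.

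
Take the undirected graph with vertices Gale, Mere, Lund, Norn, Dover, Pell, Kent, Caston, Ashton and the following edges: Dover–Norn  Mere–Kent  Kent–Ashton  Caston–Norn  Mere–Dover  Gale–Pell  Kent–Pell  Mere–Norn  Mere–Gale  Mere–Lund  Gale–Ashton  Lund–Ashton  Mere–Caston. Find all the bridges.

none

The edges on the cycle Mere-Caston-Norn-Mere are not bridges since each lies on that cycle.
Every edge lies on some cycle, so there are no bridges.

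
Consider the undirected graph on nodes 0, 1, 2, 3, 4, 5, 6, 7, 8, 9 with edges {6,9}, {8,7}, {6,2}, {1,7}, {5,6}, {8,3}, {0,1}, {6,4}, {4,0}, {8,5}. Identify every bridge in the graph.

2-6, 3-8, 6-9

The edges on the cycle 8-5-6-4-0-1-7-8 are not bridges since each lies on that cycle.
But removing 2 - 6 disconnects 2 from 6; removing 6 - 9 disconnects 6 from 9; removing 8 - 3 disconnects 8 from 3 — these are bridges.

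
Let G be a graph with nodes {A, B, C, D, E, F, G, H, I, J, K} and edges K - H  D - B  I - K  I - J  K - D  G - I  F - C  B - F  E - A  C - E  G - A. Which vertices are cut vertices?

I, K

Removing I increases the component count from 1 to 2, so I is a cut vertex.
Removing K increases the component count from 1 to 2, so K is a cut vertex.
By contrast removing E leaves 1 component; it is not a cut vertex. No other vertex is a cut vertex either.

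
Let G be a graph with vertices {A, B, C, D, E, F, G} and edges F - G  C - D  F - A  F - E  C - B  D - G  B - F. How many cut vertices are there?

Removing F increases the component count from 1 to 3, so F is a cut vertex.
By contrast removing B leaves 1 component; it is not a cut vertex. No other vertex is a cut vertex either.

1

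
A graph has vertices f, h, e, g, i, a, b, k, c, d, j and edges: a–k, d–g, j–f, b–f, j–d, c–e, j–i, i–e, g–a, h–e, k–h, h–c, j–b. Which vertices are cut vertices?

j

Removing j increases the component count from 1 to 2, so j is a cut vertex.
By contrast removing g leaves 1 component; it is not a cut vertex. No other vertex is a cut vertex either.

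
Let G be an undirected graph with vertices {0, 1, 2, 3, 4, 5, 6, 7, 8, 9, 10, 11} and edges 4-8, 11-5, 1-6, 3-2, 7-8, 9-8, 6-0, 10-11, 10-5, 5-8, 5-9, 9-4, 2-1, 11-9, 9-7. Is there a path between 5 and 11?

Yes

From 5 we can reach 4, 5, 7, 8, 9, 10, 11, which includes 11.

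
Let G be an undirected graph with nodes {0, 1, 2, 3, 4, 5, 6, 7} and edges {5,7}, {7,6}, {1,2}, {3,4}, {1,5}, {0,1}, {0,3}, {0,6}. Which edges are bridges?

The edges on the cycle 0-1-5-7-6-0 are not bridges since each lies on that cycle.
But removing 3—4 disconnects 3 from 4; removing 1—2 disconnects 1 from 2; removing 0—3 disconnects 0 from 3 — these are bridges.

0-3, 1-2, 3-4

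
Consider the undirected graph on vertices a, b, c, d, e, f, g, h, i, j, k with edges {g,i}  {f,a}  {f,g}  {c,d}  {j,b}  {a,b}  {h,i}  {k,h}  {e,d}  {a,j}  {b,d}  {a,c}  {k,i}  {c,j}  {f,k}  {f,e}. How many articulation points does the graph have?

Removing f increases the component count from 1 to 2, so f is a cut vertex.
By contrast removing d leaves 1 component; it is not a cut vertex. No other vertex is a cut vertex either.

1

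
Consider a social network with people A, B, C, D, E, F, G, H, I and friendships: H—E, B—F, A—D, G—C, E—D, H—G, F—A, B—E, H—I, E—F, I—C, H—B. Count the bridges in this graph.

The edges on the cycle H-G-C-I-H are not bridges since each lies on that cycle.
Every edge lies on some cycle, so there are no bridges.

0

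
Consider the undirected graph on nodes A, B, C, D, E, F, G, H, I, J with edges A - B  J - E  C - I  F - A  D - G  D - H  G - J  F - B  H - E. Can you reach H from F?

The component containing F is {A, B, F}, and H is not in it.

No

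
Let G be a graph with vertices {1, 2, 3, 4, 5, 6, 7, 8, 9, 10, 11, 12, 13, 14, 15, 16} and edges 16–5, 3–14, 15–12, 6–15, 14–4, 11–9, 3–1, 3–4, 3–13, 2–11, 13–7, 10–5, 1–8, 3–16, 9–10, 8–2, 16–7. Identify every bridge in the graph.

12-15, 15-6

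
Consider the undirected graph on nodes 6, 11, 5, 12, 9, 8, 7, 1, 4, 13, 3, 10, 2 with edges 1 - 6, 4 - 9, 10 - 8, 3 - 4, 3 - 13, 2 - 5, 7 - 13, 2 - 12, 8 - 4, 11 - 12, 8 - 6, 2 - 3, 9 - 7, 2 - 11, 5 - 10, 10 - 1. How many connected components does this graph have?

1

Starting from 1 we can reach 1, 2, 3, 4, 5, 6, 7, 8, 9, 10, 11, 12, 13. That is one component of size 13.
Total: 1 component.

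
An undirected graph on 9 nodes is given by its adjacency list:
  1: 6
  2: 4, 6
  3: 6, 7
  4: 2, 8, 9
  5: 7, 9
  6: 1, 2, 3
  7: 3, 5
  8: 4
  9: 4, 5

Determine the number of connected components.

1

Starting from 1 we can reach 1, 2, 3, 4, 5, 6, 7, 8, 9. That is one component of size 9.
Total: 1 component.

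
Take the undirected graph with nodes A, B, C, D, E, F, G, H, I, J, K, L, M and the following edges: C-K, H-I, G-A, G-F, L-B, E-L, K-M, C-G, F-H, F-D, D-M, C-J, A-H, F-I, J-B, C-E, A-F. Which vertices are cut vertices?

C

Removing C increases the component count from 1 to 2, so C is a cut vertex.
By contrast removing A leaves 1 component; it is not a cut vertex. No other vertex is a cut vertex either.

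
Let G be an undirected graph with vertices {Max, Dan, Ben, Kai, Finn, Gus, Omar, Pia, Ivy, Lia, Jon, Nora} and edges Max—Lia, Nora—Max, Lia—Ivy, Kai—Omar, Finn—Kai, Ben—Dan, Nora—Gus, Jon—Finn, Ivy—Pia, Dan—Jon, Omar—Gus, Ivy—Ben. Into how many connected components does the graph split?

Starting from Ben we can reach Ben, Dan, Gus, Ivy, Jon, Kai, Lia, Max, Pia, Finn, Nora, Omar. That is one component of size 12.
Total: 1 component.

1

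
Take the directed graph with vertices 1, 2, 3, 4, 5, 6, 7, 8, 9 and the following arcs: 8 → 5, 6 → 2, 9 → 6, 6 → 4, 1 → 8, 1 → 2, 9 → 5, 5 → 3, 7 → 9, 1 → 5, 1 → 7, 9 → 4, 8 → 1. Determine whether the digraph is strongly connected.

No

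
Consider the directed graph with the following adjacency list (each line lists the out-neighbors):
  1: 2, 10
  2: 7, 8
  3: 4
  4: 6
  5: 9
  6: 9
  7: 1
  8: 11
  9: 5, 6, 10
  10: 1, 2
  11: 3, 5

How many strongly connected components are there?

1

{1, 2, 3, 4, 5, 6, 7, 8, 9, 10, 11} are all mutually reachable — one SCC of size 11.
That gives 1 strongly connected component.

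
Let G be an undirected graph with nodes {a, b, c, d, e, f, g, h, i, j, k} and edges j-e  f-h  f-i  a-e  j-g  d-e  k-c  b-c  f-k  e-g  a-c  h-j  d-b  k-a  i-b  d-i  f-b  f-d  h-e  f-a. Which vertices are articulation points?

Removing g, for instance, still leaves 1 component. No single vertex removal increases the component count — the graph has no articulation points.

none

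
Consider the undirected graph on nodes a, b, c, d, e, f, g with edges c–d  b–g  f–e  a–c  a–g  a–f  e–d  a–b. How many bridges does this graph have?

The edges on the cycle a-b-g-a are not bridges since each lies on that cycle.
Every edge lies on some cycle, so there are no bridges.

0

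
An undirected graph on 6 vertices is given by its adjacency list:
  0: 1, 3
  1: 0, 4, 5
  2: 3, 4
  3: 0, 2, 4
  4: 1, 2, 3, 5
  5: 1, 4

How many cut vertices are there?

Removing 1, for instance, still leaves 1 component. No single vertex removal increases the component count — the graph has no articulation points.

0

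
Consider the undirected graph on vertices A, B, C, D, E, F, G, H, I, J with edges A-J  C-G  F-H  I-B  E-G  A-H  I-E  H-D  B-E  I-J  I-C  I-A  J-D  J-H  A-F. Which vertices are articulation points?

I

Removing I increases the component count from 1 to 2, so I is a cut vertex.
By contrast removing C leaves 1 component; it is not a cut vertex. No other vertex is a cut vertex either.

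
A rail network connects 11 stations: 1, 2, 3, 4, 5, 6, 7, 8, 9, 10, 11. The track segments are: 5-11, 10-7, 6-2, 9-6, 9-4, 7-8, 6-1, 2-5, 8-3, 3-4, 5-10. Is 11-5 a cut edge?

Removing 11-5 leaves no path between 11 and 5: the component count goes from 1 to 2. So it is a bridge.

Yes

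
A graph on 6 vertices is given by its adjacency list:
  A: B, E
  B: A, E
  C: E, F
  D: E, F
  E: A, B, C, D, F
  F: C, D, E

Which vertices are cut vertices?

Removing E increases the component count from 1 to 2, so E is a cut vertex.
By contrast removing A leaves 1 component; it is not a cut vertex. No other vertex is a cut vertex either.

E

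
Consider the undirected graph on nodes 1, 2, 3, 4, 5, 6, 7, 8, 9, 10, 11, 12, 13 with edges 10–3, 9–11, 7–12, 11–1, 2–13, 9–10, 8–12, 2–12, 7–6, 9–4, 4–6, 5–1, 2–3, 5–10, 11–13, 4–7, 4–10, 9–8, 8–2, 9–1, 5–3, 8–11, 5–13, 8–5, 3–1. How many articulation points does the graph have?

0

Removing 7, for instance, still leaves 1 component. No single vertex removal increases the component count — the graph has no articulation points.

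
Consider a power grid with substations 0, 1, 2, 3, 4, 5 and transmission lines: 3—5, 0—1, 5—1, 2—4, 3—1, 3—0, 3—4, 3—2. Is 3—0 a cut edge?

No

After removing 3—0, the path 3-1-0 still connects them, so the edge is not a bridge.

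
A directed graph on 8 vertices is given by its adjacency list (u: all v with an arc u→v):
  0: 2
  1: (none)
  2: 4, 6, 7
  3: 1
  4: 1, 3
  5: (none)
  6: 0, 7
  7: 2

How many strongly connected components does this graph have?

5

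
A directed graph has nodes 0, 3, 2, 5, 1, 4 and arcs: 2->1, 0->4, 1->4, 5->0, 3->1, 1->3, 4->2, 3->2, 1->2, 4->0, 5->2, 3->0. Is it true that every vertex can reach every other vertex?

No

There is no directed path from 0 to 5, so the graph is not strongly connected.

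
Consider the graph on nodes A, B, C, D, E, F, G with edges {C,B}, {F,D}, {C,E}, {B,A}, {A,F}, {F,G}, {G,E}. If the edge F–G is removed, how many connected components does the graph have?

1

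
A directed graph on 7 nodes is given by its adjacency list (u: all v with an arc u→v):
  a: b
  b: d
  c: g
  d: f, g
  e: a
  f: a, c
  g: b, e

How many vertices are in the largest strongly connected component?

7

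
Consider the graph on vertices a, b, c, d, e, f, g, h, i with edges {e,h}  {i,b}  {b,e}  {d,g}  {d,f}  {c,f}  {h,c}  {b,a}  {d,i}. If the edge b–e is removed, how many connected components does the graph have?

1

b and e are still connected via b-i-d-f-c-h-e, so the component count stays at 1.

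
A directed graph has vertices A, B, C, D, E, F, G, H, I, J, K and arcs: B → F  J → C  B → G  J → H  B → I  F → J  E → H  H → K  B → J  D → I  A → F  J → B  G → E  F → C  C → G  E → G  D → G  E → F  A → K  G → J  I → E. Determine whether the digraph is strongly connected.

No

There is no directed path from A to D, so the graph is not strongly connected.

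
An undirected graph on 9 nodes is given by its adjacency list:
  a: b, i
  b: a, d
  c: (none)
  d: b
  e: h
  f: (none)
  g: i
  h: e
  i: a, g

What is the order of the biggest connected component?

c is isolated — a component by itself.
f is isolated — a component by itself.
Starting from e we can reach e, h. That is one component of size 2.
Starting from a we can reach a, b, d, g, i. That is one component of size 5.
The largest has 5 vertices.

5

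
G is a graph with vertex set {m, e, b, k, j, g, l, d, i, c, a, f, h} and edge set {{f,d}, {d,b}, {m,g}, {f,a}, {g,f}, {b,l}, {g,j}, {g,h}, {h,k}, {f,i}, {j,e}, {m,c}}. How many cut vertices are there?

Removing b increases the component count from 1 to 2, so b is a cut vertex.
Removing d increases the component count from 1 to 2, so d is a cut vertex.
Removing f increases the component count from 1 to 4, so f is a cut vertex.
Likewise g, h, j, m are cut vertices.
By contrast removing c leaves 1 component; it is not a cut vertex. No other vertex is a cut vertex either.

7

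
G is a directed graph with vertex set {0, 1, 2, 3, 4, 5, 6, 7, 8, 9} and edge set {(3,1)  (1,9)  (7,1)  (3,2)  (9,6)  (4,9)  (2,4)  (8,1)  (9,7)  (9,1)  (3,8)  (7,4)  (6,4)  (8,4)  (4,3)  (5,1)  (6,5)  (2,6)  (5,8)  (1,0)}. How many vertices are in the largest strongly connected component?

9

{1, 2, 3, 4, 5, 6, 7, 8, 9} are all mutually reachable — one SCC of size 9.
{0} is an SCC by itself.
The largest has 9 vertices.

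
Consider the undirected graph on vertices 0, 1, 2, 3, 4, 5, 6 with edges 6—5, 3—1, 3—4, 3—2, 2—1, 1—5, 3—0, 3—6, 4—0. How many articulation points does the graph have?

Removing 3 increases the component count from 1 to 2, so 3 is a cut vertex.
By contrast removing 5 leaves 1 component; it is not a cut vertex. No other vertex is a cut vertex either.

1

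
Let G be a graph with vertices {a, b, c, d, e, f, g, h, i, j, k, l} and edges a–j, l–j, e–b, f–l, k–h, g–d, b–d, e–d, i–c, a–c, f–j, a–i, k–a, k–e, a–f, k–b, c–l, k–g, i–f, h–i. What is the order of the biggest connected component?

Starting from a we can reach a, b, c, d, e, f, g, h, i, j, k, l. That is one component of size 12.
The largest has 12 vertices.

12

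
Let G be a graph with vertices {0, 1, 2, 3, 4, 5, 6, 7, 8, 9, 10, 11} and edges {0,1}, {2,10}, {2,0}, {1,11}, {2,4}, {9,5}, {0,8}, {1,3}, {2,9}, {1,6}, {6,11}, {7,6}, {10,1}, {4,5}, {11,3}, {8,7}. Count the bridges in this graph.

0

The edges on the cycle 0-8-7-6-11-3-1-0 are not bridges since each lies on that cycle.
Every edge lies on some cycle, so there are no bridges.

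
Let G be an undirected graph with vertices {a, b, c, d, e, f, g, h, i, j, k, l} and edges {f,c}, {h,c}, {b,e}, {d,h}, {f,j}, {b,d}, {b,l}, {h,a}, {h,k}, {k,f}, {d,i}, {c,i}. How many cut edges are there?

The edges on the cycle h-k-f-c-h are not bridges since each lies on that cycle.
But removing e—b disconnects e from b; removing b—l disconnects b from l; removing a—h disconnects a from h; removing j—f disconnects j from f — these are bridges.
In total 5 edges are bridges.

5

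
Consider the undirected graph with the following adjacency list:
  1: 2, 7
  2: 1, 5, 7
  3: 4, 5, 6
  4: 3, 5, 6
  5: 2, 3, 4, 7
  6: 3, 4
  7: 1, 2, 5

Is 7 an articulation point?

No

Deleting 7 leaves 1 component (was 1) (its neighbors 1, 2, 5 remain connected to each other), so 7 is not a cut vertex.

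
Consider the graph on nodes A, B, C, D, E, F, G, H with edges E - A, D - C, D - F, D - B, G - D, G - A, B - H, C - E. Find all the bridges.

B-D, B-H, D-F

The edges on the cycle G-D-C-E-A-G are not bridges since each lies on that cycle.
But removing D - F disconnects D from F; removing D - B disconnects D from B; removing B - H disconnects B from H — these are bridges.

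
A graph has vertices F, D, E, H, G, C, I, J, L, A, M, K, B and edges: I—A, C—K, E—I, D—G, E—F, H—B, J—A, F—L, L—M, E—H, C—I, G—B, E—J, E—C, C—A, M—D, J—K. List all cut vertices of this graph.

E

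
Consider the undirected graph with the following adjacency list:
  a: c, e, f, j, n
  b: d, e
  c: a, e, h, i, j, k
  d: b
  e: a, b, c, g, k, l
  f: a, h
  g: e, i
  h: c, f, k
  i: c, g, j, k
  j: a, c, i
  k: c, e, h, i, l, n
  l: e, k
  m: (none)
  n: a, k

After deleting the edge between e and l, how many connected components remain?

2

e and l are still connected via e-k-l, so the component count stays at 2.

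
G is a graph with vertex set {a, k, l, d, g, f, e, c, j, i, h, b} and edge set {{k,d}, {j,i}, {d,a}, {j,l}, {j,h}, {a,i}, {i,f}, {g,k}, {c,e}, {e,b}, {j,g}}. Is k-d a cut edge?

No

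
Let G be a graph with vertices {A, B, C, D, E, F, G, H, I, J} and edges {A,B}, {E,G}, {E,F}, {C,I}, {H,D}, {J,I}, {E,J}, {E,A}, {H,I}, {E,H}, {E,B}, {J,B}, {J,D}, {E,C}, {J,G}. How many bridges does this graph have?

1

The edges on the cycle E-A-B-E are not bridges since each lies on that cycle.
But removing E-F disconnects E from F — this is a bridge.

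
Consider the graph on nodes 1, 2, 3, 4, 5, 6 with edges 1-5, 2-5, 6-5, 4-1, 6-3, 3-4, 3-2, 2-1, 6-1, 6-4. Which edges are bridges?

none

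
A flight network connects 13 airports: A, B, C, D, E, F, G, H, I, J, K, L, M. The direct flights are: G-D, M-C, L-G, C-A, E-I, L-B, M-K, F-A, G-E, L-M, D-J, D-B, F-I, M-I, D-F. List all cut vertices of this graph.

Removing D increases the component count from 2 to 3, so D is a cut vertex.
Removing M increases the component count from 2 to 3, so M is a cut vertex.
By contrast removing J leaves 2 components; it is not a cut vertex. No other vertex is a cut vertex either.

D, M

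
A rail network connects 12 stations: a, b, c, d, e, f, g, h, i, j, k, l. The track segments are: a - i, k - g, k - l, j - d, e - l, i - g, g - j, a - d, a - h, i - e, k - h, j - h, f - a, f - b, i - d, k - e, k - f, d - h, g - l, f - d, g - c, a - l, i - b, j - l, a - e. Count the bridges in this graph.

1

The edges on the cycle k-f-a-i-g-j-h-k are not bridges since each lies on that cycle.
But removing g - c disconnects g from c — this is a bridge.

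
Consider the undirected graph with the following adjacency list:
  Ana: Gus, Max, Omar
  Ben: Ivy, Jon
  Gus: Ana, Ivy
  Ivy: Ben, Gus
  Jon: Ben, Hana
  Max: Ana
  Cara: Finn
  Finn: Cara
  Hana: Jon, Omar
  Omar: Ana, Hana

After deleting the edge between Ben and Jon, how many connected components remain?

2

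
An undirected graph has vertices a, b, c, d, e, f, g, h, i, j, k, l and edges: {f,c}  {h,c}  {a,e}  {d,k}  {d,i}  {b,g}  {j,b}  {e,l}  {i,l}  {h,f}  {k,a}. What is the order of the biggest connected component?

6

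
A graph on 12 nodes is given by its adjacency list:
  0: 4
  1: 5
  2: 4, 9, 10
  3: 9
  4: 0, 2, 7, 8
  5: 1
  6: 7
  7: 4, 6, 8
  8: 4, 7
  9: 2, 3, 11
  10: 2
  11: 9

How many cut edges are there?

The edges on the cycle 4-7-8-4 are not bridges since each lies on that cycle.
But removing 9-3 disconnects 9 from 3; removing 7-6 disconnects 7 from 6; removing 9-11 disconnects 9 from 11; removing 4-2 disconnects 4 from 2 — these are bridges.
In total 8 edges are bridges.

8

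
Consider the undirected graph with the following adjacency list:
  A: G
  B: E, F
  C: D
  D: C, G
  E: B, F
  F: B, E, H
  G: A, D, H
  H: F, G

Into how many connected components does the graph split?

Starting from A we can reach A, B, C, D, E, F, G, H. That is one component of size 8.
Total: 1 component.

1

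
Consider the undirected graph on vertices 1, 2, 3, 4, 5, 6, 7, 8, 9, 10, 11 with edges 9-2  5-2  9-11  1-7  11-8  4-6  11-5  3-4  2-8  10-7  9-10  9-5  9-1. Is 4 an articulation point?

Yes

Deleting 4 raises the number of components from 2 to 3, so 4 is a cut vertex.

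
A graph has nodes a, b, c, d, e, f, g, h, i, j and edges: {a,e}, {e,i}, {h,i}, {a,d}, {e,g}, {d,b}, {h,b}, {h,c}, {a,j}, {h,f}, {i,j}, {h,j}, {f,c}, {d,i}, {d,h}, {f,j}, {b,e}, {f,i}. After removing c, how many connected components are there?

1

With c gone, the remaining components are: {a, b, d, e, f, g, h, i, j}.
That is 1 component.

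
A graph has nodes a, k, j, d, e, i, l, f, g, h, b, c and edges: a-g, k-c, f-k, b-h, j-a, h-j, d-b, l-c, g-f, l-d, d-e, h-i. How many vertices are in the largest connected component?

Starting from a we can reach a, b, c, d, e, f, g, h, i, j, k, l. That is one component of size 12.
The largest has 12 vertices.

12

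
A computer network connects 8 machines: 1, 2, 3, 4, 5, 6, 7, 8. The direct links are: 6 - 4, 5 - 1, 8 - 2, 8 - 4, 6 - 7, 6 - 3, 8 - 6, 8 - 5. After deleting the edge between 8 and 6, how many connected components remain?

1

8 and 6 are still connected via 8-4-6, so the component count stays at 1.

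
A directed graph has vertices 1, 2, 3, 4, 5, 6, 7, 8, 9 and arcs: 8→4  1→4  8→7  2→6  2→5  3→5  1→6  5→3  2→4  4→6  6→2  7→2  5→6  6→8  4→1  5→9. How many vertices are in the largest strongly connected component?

{1, 2, 3, 4, 5, 6, 7, 8} are all mutually reachable — one SCC of size 8.
{9} is an SCC by itself.
The largest has 8 vertices.

8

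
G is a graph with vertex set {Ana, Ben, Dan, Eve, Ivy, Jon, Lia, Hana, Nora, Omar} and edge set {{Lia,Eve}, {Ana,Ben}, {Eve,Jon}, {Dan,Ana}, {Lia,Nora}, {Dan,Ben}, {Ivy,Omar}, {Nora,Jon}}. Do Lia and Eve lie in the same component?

Yes

From Lia we can reach Eve, Jon, Lia, Nora, which includes Eve.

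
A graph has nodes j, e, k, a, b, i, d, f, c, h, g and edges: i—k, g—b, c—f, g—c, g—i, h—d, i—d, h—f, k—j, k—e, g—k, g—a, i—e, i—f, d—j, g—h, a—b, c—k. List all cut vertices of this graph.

g

Removing g increases the component count from 1 to 2, so g is a cut vertex.
By contrast removing c leaves 1 component; it is not a cut vertex. No other vertex is a cut vertex either.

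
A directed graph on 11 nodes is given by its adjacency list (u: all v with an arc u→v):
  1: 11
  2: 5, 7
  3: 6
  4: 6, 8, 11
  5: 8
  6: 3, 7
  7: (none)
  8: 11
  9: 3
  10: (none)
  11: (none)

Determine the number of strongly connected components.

10

{3, 6} are all mutually reachable — one SCC of size 2.
{10} is an SCC by itself.
{4} is an SCC by itself.
{1} is an SCC by itself.
{8} is an SCC by itself.
(and 5 more singleton SCCs)
That gives 10 strongly connected components.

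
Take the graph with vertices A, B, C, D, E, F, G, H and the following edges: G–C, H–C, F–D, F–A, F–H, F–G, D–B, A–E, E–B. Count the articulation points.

1

Removing F increases the component count from 1 to 2, so F is a cut vertex.
By contrast removing H leaves 1 component; it is not a cut vertex. No other vertex is a cut vertex either.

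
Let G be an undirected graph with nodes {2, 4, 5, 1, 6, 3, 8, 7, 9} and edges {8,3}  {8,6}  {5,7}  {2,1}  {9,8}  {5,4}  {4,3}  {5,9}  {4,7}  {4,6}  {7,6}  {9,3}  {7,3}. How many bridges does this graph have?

1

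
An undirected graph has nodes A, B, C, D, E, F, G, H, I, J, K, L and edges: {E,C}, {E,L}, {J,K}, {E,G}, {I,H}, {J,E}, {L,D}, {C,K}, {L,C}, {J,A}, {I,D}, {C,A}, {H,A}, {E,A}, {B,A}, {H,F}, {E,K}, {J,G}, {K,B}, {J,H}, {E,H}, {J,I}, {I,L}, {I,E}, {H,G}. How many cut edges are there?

1

The edges on the cycle J-I-L-C-A-J are not bridges since each lies on that cycle.
But removing F–H disconnects F from H — this is a bridge.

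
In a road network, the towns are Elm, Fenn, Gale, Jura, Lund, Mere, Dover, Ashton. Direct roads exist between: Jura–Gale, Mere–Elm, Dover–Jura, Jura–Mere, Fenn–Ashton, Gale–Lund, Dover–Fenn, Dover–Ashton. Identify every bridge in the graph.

The edges on the cycle Dover-Fenn-Ashton-Dover are not bridges since each lies on that cycle.
But removing Jura–Gale disconnects Jura from Gale; removing Dover–Jura disconnects Dover from Jura; removing Gale–Lund disconnects Gale from Lund; removing Mere–Elm disconnects Mere from Elm — these are bridges.
In total 5 edges are bridges.

Dover-Jura, Elm-Mere, Gale-Jura, Gale-Lund, Jura-Mere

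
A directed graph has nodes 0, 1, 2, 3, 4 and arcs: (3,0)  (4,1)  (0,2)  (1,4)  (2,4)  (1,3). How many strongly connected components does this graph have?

1

{0, 1, 2, 3, 4} are all mutually reachable — one SCC of size 5.
That gives 1 strongly connected component.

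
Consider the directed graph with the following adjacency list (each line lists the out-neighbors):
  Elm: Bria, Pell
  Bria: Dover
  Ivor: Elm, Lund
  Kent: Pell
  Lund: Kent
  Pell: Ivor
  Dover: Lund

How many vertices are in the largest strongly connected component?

7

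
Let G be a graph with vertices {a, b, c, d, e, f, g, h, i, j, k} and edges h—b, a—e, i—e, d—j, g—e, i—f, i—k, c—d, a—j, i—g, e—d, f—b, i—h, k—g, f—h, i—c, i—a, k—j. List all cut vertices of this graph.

Removing i increases the component count from 1 to 2, so i is a cut vertex.
By contrast removing d leaves 1 component; it is not a cut vertex. No other vertex is a cut vertex either.

i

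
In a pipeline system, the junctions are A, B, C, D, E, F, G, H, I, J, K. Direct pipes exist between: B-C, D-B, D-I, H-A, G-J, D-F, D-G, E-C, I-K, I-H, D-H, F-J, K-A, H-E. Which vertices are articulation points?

Removing D increases the component count from 1 to 2, so D is a cut vertex.
By contrast removing H leaves 1 component; it is not a cut vertex. No other vertex is a cut vertex either.

D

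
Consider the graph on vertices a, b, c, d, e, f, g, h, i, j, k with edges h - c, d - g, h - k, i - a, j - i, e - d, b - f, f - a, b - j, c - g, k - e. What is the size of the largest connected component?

Starting from a we can reach a, b, f, i, j. That is one component of size 5.
Starting from c we can reach c, d, e, g, h, k. That is one component of size 6.
The largest has 6 vertices.

6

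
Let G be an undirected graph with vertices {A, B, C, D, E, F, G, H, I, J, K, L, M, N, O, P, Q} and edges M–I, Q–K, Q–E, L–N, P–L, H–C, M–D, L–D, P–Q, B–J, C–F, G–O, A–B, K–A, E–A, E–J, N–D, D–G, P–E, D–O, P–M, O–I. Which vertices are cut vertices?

C, P

Removing C increases the component count from 2 to 3, so C is a cut vertex.
Removing P increases the component count from 2 to 3, so P is a cut vertex.
By contrast removing N leaves 2 components; it is not a cut vertex. No other vertex is a cut vertex either.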